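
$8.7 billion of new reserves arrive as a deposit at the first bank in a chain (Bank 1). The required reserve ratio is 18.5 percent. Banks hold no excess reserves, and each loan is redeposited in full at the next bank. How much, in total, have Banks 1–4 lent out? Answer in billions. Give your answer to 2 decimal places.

$21.42 billion

Bank i lends (1 − rr)^i of the original deposit: Bank 1 lends 8.7·0.8150 = 7.0905, Bank 2 lends 8.7·0.8150² ≈ 5.7788, and so on.
Summing a geometric series: total = 8.7·[0.8150·(1 − 0.8150^4) / (1 − 0.8150)] ≈ 21.4173 billion.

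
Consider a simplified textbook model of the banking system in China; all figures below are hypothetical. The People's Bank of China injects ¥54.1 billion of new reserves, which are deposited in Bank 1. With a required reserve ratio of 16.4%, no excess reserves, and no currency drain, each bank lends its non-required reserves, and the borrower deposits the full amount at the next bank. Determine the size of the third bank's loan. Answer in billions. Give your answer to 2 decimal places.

¥31.61 billion

Each bank lends a fraction (1 − rr) = 0.8360 of the deposit it receives, so Bank 3 receives 54.1·0.8360^2 and lends 54.1·0.8360^3 ≈ 31.6094 billion.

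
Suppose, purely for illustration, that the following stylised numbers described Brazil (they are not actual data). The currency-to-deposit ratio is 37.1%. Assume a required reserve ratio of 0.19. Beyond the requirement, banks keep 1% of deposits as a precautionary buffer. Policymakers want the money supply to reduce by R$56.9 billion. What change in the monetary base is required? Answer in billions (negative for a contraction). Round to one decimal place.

-23.7 billion

The money multiplier is m = (1 + c) / (rr + e + c) = (1 + 0.371) / (0.19 + 0.01 + 0.371) ≈ 2.4011.
ΔMB = ΔM / m = (−56.9) / 2.4011 ≈ -23.6975 billion.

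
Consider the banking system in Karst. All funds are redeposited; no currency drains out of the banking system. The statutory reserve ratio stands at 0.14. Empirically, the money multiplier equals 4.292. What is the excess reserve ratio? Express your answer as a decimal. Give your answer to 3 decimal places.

0.093

Using m = 4.292. Since m = (1 + c)/(c + rr + e), the denominator satisfies c + rr + e = (1 + c)/m = (1 + 0) / 4.292 ≈ 0.232992.
With c = 0 and rr = 0.14, the excess reserve ratio is 0.232992 − 0 − 0.14 = 0.092992.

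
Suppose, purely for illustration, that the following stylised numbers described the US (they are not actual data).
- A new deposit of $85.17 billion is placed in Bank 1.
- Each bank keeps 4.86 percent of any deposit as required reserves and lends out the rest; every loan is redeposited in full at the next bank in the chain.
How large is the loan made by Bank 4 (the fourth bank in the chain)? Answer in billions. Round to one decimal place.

$69.8 billion

Each bank lends a fraction (1 − rr) = 0.9514 of the deposit it receives, so Bank 4 receives 85.17·0.9514^3 and lends 85.17·0.9514^4 ≈ 69.7813 billion.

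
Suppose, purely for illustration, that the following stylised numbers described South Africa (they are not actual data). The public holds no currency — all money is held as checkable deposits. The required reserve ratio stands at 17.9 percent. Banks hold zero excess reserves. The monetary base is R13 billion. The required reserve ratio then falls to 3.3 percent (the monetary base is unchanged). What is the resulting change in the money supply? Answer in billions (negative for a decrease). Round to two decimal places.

R321.31 billion

Initially m₁ = 1 / (0.179) ≈ 5.58659, so M₁ = 5.58659 × 13 ≈ 72.6257 billion.
After the change m₂ = 1 / (0.033) ≈ 30.30303, so M₂ = 30.30303 × 13 ≈ 393.9394 billion.
ΔM = M₂ − M₁ = 393.9394 − 72.6257 = 321.3137 billion.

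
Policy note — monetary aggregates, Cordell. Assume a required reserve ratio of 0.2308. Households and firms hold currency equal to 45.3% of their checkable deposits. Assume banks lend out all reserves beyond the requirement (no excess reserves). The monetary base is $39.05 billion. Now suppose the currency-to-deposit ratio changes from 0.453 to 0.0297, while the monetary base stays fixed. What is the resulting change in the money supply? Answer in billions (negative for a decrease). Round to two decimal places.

Initially m₁ = (1 + 0.453) / (0.2308 + 0.453) ≈ 2.12489, so M₁ = 2.12489 × 39.05 ≈ 82.977 billion.
After the change m₂ = (1 + 0.0297) / (0.2308 + 0.0297) ≈ 3.95278, so M₂ = 3.95278 × 39.05 ≈ 154.3561 billion.
ΔM = M₂ − M₁ = 154.3561 − 82.977 = 71.3791 billion.

$71.38 billion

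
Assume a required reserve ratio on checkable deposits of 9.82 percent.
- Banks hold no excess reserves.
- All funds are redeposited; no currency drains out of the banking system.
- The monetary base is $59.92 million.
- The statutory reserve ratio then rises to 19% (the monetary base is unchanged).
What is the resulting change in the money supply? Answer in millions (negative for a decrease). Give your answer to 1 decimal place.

-294.8 million

Initially m₁ = 1 / (0.0982) ≈ 10.1833, so M₁ = 10.1833 × 59.92 ≈ 610.1833 million.
After the change m₂ = 1 / (0.19) ≈ 5.2632, so M₂ = 5.2632 × 59.92 ≈ 315.3709 million.
ΔM = M₂ − M₁ = 315.3709 − 610.1833 = -294.8124 million.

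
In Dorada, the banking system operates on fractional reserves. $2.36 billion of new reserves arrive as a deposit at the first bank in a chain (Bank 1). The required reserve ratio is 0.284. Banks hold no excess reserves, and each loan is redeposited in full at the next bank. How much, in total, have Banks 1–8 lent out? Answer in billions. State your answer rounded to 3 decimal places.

Bank i lends (1 − rr)^i of the original deposit: Bank 1 lends 2.36·0.7160 ≈ 1.6898, Bank 2 lends 2.36·0.7160² ≈ 1.2099, and so on.
Summing a geometric series: total = 2.36·[0.7160·(1 − 0.7160^8) / (1 − 0.7160)] ≈ 5.5389 billion.

$5.539 billion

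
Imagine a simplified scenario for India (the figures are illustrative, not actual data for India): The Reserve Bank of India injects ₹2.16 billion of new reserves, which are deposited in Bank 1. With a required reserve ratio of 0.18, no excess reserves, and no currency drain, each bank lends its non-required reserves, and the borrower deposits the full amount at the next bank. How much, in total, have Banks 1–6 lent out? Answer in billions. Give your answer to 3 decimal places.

₹6.849 billion

Bank i lends (1 − rr)^i of the original deposit: Bank 1 lends 2.16·0.8200 = 1.7712, Bank 2 lends 2.16·0.8200² ≈ 1.4524, and so on.
Summing a geometric series: total = 2.16·[0.8200·(1 − 0.8200^6) / (1 − 0.8200)] ≈ 6.8486 billion.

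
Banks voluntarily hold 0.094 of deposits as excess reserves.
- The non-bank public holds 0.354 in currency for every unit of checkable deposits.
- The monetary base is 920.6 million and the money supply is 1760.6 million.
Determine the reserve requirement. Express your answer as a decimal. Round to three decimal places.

Using m = M/MB = 1760.6/920.6 ≈ 1.912448. Since m = (1 + c)/(c + rr + e), the denominator satisfies c + rr + e = (1 + c)/m = (1 + 0.354) / 1.912448 ≈ 0.707993.
With c = 0.354 and e = 0.094, the reserve requirement is 0.707993 − 0.354 − 0.094 = 0.259993.

0.260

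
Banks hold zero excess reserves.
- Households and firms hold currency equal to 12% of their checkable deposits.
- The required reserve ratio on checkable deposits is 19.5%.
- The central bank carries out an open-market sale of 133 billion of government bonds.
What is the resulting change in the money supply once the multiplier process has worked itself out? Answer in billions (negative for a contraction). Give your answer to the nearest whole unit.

The money multiplier is m = (1 + c) / (rr + c) = (1 + 0.12) / (0.195 + 0.12) ≈ 3.5556.
The sale removes 133 billion of base, so ΔM = m × ΔMB = 3.5556 × (−133) = -472.8948 billion.

-473 billion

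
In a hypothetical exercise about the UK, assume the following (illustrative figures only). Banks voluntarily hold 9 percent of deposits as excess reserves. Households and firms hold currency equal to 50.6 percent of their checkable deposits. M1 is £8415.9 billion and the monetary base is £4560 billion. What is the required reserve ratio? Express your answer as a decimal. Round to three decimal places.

Using m = M/MB = 8415.9/4560 ≈ 1.845592. Since m = (1 + c)/(c + rr + e), the denominator satisfies c + rr + e = (1 + c)/m = (1 + 0.506) / 1.845592 ≈ 0.815998.
With c = 0.506 and e = 0.09, the required reserve ratio is 0.815998 − 0.506 − 0.09 = 0.219998.

0.220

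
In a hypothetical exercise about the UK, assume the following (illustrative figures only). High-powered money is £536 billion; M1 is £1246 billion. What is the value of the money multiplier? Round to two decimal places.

The money multiplier is m = M / MB = 1246 / 536 ≈ 2.32463.

2.32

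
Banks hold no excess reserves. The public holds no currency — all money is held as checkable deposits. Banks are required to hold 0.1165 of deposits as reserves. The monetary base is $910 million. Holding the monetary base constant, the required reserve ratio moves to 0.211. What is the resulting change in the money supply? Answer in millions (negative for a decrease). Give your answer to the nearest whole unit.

-3498 million

Initially m₁ = 1 / (0.1165) ≈ 8.5837, so M₁ = 8.5837 × 910 = 7811.167 million.
After the change m₂ = 1 / (0.211) ≈ 4.7393, so M₂ = 4.7393 × 910 = 4312.763 million.
ΔM = M₂ − M₁ = 4312.763 − 7811.167 = -3498.404 million.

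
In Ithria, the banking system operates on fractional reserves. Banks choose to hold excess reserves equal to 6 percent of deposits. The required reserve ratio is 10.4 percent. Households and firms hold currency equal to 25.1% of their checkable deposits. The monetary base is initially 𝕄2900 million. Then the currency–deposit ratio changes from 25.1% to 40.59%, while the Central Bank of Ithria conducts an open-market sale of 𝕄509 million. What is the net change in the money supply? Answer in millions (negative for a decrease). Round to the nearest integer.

-2844 million

Before: m₁ = (1 + 0.251) / (0.104 + 0.06 + 0.251) ≈ 3.01446, MB₁ = 2900, so M₁ = 3.01446 × 2900 = 8741.934 million.
After: m₂ = (1 + 0.4059) / (0.104 + 0.06 + 0.4059) ≈ 2.46692, MB₂ = 2900 − 509 = 2391, so M₂ = 2.46692 × 2391 ≈ 5898.4057 million.
ΔM = M₂ − M₁ = 5898.4057 − 8741.934 = -2843.5283 million.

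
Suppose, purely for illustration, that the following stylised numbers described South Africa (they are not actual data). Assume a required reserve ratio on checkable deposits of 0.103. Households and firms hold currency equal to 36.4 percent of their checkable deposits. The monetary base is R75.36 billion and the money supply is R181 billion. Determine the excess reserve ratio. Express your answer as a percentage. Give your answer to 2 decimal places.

Using m = M/MB = 181/75.36 ≈ 2.401805. Since m = (1 + c)/(c + rr + e), the denominator satisfies c + rr + e = (1 + c)/m = (1 + 0.364) / 2.401805 ≈ 0.567906.
With c = 0.364 and rr = 0.103, the excess reserve ratio is 0.567906 − 0.364 − 0.103 = 0.100906.

10.09%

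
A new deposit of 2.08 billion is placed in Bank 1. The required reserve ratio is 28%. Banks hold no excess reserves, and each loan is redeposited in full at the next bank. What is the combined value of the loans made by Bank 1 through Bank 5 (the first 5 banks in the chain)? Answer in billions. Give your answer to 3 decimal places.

Bank i lends (1 − rr)^i of the original deposit: Bank 1 lends 2.08·0.7200 = 1.4976, Bank 2 lends 2.08·0.7200² ≈ 1.0783, and so on.
Summing a geometric series: total = 2.08·[0.7200·(1 − 0.7200^5) / (1 − 0.7200)] ≈ 4.3137 billion.

4.314 billion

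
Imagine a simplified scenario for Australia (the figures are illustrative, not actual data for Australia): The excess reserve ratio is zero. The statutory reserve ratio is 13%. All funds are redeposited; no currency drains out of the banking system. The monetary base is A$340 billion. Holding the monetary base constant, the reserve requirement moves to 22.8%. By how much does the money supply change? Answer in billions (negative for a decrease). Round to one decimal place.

Initially m₁ = 1 / (0.13) ≈ 7.69231, so M₁ = 7.69231 × 340 = 2615.3854 billion.
After the change m₂ = 1 / (0.228) ≈ 4.38596, so M₂ = 4.38596 × 340 = 1491.2264 billion.
ΔM = M₂ − M₁ = 1491.2264 − 2615.3854 = -1124.159 billion.

-1124.2 billion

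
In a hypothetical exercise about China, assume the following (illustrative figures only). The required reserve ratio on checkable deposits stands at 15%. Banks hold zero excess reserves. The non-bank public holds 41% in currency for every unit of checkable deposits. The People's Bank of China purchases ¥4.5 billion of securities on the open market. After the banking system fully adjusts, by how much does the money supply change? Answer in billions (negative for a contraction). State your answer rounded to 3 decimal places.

The money multiplier is m = (1 + c) / (rr + c) = (1 + 0.41) / (0.15 + 0.41) ≈ 2.51786.
The purchase adds 4.5 billion of base, so ΔM = m × ΔMB = 2.51786 × (+4.5) ≈ 11.3304 billion.

¥11.330 billion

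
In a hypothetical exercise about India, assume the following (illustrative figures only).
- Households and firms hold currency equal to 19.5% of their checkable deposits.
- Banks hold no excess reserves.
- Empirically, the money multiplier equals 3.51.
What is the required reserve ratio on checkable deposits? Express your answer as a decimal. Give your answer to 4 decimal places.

0.1455

Using m = 3.51. Since m = (1 + c)/(c + rr + e), the denominator satisfies c + rr + e = (1 + c)/m = (1 + 0.195) / 3.51 ≈ 0.340456.
With c = 0.195 and e = 0, the required reserve ratio on checkable deposits is 0.340456 − 0.195 − 0 = 0.145456.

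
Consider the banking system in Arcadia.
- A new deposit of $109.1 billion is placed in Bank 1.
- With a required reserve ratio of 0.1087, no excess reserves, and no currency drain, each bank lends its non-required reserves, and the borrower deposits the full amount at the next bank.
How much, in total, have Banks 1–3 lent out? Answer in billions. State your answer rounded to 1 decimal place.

$261.2 billion

Bank i lends (1 − rr)^i of the original deposit: Bank 1 lends 109.1·0.8913 ≈ 97.2408, Bank 2 lends 109.1·0.8913² ≈ 86.6708, and so on.
Summing a geometric series: total = 109.1·[0.8913·(1 − 0.8913^3) / (1 − 0.8913)] ≈ 261.1612 billion.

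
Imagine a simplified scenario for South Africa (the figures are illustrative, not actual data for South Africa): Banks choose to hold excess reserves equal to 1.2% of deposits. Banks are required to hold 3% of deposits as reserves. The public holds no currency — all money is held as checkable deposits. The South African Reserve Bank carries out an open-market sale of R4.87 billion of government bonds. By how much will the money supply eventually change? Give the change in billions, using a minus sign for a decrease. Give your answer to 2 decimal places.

The money multiplier is m = 1 / (rr + e) = 1 / (0.03 + 0.012) ≈ 23.8095.
The sale removes 4.87 billion of base, so ΔM = m × ΔMB = 23.8095 × (−4.87) ≈ -115.9523 billion.

-115.95 billion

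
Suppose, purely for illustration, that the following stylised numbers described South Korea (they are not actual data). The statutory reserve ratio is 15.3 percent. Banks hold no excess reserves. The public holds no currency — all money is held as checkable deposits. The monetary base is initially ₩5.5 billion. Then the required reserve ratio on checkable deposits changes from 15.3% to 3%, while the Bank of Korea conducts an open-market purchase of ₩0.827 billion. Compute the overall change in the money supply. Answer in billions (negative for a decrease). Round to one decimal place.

Before: m₁ = 1 / (0.153) ≈ 6.5359, MB₁ = 5.5, so M₁ = 6.5359 × 5.5 ≈ 35.9474 billion.
After: m₂ = 1 / (0.03) ≈ 33.3333, MB₂ = 5.5 + 0.827 = 6.327, so M₂ = 33.3333 × 6.327 ≈ 210.8998 billion.
ΔM = M₂ − M₁ = 210.8998 − 35.9474 = 174.9524 billion.

₩175.0 billion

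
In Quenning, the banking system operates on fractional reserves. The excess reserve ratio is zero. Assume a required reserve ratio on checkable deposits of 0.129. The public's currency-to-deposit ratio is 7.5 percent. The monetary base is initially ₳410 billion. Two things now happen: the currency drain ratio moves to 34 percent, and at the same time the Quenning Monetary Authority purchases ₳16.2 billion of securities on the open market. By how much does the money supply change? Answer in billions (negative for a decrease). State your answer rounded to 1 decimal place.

-942.8 billion

Before: m₁ = (1 + 0.075) / (0.129 + 0.075) ≈ 5.26961, MB₁ = 410, so M₁ = 5.26961 × 410 = 2160.5401 billion.
After: m₂ = (1 + 0.34) / (0.129 + 0.34) ≈ 2.85714, MB₂ = 410 + 16.2 = 426.2, so M₂ = 2.85714 × 426.2 ≈ 1217.7131 billion.
ΔM = M₂ − M₁ = 1217.7131 − 2160.5401 = -942.827 billion.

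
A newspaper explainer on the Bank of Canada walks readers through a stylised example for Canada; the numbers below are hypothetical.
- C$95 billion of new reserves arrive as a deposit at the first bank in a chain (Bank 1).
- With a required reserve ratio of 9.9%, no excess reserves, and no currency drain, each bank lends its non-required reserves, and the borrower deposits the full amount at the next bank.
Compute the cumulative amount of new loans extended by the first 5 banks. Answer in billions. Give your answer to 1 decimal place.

Bank i lends (1 − rr)^i of the original deposit: Bank 1 lends 95·0.9010 = 85.5950, Bank 2 lends 95·0.9010² ≈ 77.1211, and so on.
Summing a geometric series: total = 95·[0.9010·(1 − 0.9010^5) / (1 − 0.9010)] ≈ 351.2181 billion.

C$351.2 billion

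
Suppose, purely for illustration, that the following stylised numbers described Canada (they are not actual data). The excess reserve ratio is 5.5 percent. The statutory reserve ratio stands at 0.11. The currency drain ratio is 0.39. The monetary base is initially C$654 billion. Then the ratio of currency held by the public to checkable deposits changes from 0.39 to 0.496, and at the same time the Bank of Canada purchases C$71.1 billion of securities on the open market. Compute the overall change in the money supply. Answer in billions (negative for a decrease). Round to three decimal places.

C$3.128 billion

Before: m₁ = (1 + 0.39) / (0.11 + 0.055 + 0.39) ≈ 2.5045045, MB₁ = 654, so M₁ = 2.5045045 × 654 ≈ 1637.9459 billion.
After: m₂ = (1 + 0.496) / (0.11 + 0.055 + 0.496) ≈ 2.2632375, MB₂ = 654 + 71.1 = 725.1, so M₂ = 2.2632375 × 725.1 ≈ 1641.0735 billion.
ΔM = M₂ − M₁ = 1641.0735 − 1637.9459 = 3.1276 billion.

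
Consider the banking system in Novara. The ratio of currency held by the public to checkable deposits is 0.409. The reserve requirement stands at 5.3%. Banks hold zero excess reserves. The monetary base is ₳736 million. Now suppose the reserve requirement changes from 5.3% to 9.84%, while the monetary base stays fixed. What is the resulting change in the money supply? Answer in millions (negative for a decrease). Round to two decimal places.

Initially m₁ = (1 + 0.409) / (0.053 + 0.409) ≈ 3.049784, so M₁ = 3.049784 × 736 ≈ 2244.641 million.
After the change m₂ = (1 + 0.409) / (0.0984 + 0.409) ≈ 2.776902, so M₂ = 2.776902 × 736 ≈ 2043.7999 million.
ΔM = M₂ − M₁ = 2043.7999 − 2244.641 = -200.8411 million.

-200.84 million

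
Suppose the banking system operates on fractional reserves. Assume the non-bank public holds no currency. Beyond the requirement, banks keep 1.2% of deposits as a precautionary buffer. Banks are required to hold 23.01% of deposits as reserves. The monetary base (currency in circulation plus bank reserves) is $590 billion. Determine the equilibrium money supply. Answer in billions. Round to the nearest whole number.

$2437 billion

The money multiplier is m = 1 / (rr + e) = 1 / (0.2301 + 0.012) ≈ 4.1305.
So M = m × MB = 4.1305 × 590 = 2436.995 billion.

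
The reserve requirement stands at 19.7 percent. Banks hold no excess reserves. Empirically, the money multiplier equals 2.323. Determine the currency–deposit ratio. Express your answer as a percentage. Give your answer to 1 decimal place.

41.0%

Using m = 2.323. From m = (1 + c)/(c + rr + e), rearranging gives 1 + c = m·(c + rr + e), so c·(1 − m) = m·(rr + e) − 1.
Hence c = [m·(rr + e) − 1]/(1 − m) = [2.323 × (0.197 + 0) − 1] / (1 − 2.323) ≈ 0.409954.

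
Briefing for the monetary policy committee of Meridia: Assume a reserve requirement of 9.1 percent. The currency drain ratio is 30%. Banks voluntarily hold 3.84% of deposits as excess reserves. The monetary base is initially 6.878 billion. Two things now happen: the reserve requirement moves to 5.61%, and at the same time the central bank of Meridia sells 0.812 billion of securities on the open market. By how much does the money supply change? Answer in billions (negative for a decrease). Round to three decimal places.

Before: m₁ = (1 + 0.3) / (0.091 + 0.0384 + 0.3) ≈ 3.02748, MB₁ = 6.878, so M₁ = 3.02748 × 6.878 ≈ 20.823 billion.
After: m₂ = (1 + 0.3) / (0.0561 + 0.0384 + 0.3) ≈ 3.29531, MB₂ = 6.878 − 0.812 = 6.066, so M₂ = 3.29531 × 6.066 ≈ 19.9894 billion.
ΔM = M₂ − M₁ = 19.9894 − 20.823 = -0.8336 billion.

-0.834 billion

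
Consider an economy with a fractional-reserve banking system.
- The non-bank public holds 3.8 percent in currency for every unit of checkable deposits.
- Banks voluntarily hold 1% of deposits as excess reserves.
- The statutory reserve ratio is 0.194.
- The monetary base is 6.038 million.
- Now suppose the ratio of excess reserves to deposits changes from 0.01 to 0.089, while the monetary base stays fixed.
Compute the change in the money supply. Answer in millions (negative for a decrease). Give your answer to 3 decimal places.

-6.374 million

Initially m₁ = (1 + 0.038) / (0.194 + 0.01 + 0.038) ≈ 4.28926, so M₁ = 4.28926 × 6.038 ≈ 25.8986 million.
After the change m₂ = (1 + 0.038) / (0.194 + 0.089 + 0.038) ≈ 3.23364, so M₂ = 3.23364 × 6.038 ≈ 19.5247 million.
ΔM = M₂ − M₁ = 19.5247 − 25.8986 = -6.3739 million.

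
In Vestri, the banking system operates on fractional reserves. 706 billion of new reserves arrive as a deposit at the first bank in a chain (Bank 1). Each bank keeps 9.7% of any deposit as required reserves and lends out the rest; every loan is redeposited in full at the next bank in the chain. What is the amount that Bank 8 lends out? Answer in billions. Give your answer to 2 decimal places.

Each bank lends a fraction (1 − rr) = 0.9030 of the deposit it receives, so Bank 8 receives 706·0.9030^7 and lends 706·0.9030^8 ≈ 312.1093 billion.

312.11 billion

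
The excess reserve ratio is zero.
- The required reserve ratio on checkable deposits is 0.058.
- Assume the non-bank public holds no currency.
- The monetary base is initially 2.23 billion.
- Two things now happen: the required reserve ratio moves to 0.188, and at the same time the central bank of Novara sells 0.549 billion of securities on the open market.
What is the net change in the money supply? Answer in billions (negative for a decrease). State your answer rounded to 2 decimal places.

Before: m₁ = 1 / (0.058) ≈ 17.2414, MB₁ = 2.23, so M₁ = 17.2414 × 2.23 ≈ 38.4483 billion.
After: m₂ = 1 / (0.188) ≈ 5.3191, MB₂ = 2.23 − 0.549 = 1.681, so M₂ = 5.3191 × 1.681 ≈ 8.9414 billion.
ΔM = M₂ − M₁ = 8.9414 − 38.4483 = -29.5069 billion.

-29.51 billion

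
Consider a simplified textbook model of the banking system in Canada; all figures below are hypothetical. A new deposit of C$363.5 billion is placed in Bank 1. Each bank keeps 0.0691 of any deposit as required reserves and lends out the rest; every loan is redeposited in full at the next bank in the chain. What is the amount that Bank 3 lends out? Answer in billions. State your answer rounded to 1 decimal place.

Each bank lends a fraction (1 − rr) = 0.9309 of the deposit it receives, so Bank 3 receives 363.5·0.9309^2 and lends 363.5·0.9309^3 ≈ 293.2334 billion.

C$293.2 billion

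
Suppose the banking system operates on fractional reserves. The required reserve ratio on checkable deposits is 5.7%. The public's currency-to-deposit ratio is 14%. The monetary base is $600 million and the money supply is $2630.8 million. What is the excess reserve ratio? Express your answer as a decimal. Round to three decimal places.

0.063

Using m = M/MB = 2630.8/600 ≈ 4.384667. Since m = (1 + c)/(c + rr + e), the denominator satisfies c + rr + e = (1 + c)/m = (1 + 0.14) / 4.384667 ≈ 0.259997.
With c = 0.14 and rr = 0.057, the excess reserve ratio is 0.259997 − 0.14 − 0.057 = 0.062997.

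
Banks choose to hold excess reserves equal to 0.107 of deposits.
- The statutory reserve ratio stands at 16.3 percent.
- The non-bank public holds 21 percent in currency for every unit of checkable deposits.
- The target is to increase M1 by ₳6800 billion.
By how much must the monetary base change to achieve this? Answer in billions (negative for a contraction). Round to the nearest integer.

₳2698 billion

The money multiplier is m = (1 + c) / (rr + e + c) = (1 + 0.21) / (0.163 + 0.107 + 0.21) ≈ 2.52083.
ΔMB = ΔM / m = (+6800) / 2.52083 ≈ 2697.5242 billion.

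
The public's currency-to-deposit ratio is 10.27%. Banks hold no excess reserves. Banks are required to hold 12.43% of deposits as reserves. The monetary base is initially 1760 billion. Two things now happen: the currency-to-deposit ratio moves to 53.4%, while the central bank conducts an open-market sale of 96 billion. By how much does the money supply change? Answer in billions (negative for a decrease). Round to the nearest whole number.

-4672 billion

Before: m₁ = (1 + 0.1027) / (0.1243 + 0.1027) ≈ 4.85771, MB₁ = 1760, so M₁ = 4.85771 × 1760 = 8549.5696 billion.
After: m₂ = (1 + 0.534) / (0.1243 + 0.534) ≈ 2.33024, MB₂ = 1760 − 96 = 1664, so M₂ = 2.33024 × 1664 ≈ 3877.5194 billion.
ΔM = M₂ − M₁ = 3877.5194 − 8549.5696 = -4672.0502 billion.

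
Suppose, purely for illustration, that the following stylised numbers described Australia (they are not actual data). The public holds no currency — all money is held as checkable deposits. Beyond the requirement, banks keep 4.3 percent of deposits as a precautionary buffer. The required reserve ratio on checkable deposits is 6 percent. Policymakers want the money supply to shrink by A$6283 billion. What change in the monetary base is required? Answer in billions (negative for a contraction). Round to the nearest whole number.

The money multiplier is m = 1 / (rr + e) = 1 / (0.06 + 0.043) ≈ 9.70874.
ΔMB = ΔM / m = (−6283) / 9.70874 ≈ -647.1489 billion.

-647 billion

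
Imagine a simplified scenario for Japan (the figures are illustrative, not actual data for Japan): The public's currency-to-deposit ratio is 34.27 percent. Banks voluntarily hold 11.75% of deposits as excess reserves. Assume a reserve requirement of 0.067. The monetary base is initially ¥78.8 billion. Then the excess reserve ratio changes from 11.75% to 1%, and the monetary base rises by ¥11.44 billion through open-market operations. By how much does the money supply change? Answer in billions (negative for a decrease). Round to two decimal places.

Before: m₁ = (1 + 0.3427) / (0.067 + 0.1175 + 0.3427) ≈ 2.54685, MB₁ = 78.8, so M₁ = 2.54685 × 78.8 ≈ 200.6918 billion.
After: m₂ = (1 + 0.3427) / (0.067 + 0.01 + 0.3427) ≈ 3.19919, MB₂ = 78.8 + 11.44 = 90.24, so M₂ = 3.19919 × 90.24 ≈ 288.6949 billion.
ΔM = M₂ − M₁ = 288.6949 − 200.6918 = 88.0031 billion.

¥88.00 billion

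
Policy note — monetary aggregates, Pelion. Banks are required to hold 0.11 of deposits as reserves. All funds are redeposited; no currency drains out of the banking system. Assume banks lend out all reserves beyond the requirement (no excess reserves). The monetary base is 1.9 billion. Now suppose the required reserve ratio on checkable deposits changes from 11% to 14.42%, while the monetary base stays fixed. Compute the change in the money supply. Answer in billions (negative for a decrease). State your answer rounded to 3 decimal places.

-4.097 billion

Initially m₁ = 1 / (0.11) ≈ 9.09091, so M₁ = 9.09091 × 1.9 ≈ 17.2727 billion.
After the change m₂ = 1 / (0.1442) ≈ 6.93481, so M₂ = 6.93481 × 1.9 ≈ 13.1761 billion.
ΔM = M₂ − M₁ = 13.1761 − 17.2727 = -4.0966 billion.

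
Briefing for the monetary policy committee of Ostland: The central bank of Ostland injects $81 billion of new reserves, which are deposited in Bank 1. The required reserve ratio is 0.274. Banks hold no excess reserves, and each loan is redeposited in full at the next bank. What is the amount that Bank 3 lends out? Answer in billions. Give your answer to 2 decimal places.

Each bank lends a fraction (1 − rr) = 0.7260 of the deposit it receives, so Bank 3 receives 81·0.7260^2 and lends 81·0.7260^3 ≈ 30.9952 billion.

$31.00 billion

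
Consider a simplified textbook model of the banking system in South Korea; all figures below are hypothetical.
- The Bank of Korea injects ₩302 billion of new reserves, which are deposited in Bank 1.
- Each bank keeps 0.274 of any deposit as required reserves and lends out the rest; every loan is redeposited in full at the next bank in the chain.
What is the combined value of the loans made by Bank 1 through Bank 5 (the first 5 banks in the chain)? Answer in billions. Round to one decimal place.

₩638.8 billion

Bank i lends (1 − rr)^i of the original deposit: Bank 1 lends 302·0.7260 = 219.2520, Bank 2 lends 302·0.7260² ≈ 159.1770, and so on.
Summing a geometric series: total = 302·[0.7260·(1 − 0.7260^5) / (1 − 0.7260)] ≈ 638.8000 billion.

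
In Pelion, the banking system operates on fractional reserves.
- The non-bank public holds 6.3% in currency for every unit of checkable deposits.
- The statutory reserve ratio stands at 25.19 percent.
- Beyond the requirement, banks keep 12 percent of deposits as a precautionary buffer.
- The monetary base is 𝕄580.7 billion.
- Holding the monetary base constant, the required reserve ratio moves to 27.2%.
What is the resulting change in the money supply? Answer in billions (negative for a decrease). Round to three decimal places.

-62.702 billion

Initially m₁ = (1 + 0.063) / (0.2519 + 0.12 + 0.063) ≈ 2.4442401, so M₁ = 2.4442401 × 580.7 ≈ 1419.3702 billion.
After the change m₂ = (1 + 0.063) / (0.272 + 0.12 + 0.063) ≈ 2.3362637, so M₂ = 2.3362637 × 580.7 ≈ 1356.6683 billion.
ΔM = M₂ − M₁ = 1356.6683 − 1419.3702 = -62.7019 billion.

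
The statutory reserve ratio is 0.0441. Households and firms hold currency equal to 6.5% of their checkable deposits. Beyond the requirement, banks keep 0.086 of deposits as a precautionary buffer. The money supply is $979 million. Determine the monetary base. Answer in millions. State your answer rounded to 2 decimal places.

$179.35 million

The money multiplier is m = (1 + c) / (rr + e + c) = (1 + 0.065) / (0.0441 + 0.086 + 0.065) ≈ 5.458739.
MB = M / m = 979 / 5.458739 ≈ 179.3454 million.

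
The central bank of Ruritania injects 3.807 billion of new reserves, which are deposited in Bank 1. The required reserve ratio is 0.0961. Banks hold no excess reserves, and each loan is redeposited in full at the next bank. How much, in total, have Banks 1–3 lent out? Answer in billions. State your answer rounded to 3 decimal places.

Bank i lends (1 − rr)^i of the original deposit: Bank 1 lends 3.807·0.9039 ≈ 3.4411, Bank 2 lends 3.807·0.9039² ≈ 3.1105, and so on.
Summing a geometric series: total = 3.807·[0.9039·(1 − 0.9039^3) / (1 − 0.9039)] ≈ 9.3631 billion.

9.363 billion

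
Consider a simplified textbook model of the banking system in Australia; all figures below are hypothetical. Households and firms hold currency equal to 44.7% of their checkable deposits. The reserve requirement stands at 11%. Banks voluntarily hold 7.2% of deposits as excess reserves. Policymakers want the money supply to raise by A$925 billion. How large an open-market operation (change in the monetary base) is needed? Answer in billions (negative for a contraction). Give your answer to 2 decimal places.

A$402.09 billion

The money multiplier is m = (1 + c) / (rr + e + c) = (1 + 0.447) / (0.11 + 0.072 + 0.447) ≈ 2.300477.
ΔMB = ΔM / m = (+925) / 2.300477 ≈ 402.0905 billion.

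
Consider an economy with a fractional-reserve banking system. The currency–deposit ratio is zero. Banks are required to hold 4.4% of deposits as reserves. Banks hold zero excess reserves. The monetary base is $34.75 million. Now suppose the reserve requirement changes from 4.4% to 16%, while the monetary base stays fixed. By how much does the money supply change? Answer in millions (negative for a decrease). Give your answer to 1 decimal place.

-572.6 million

Initially m₁ = 1 / (0.044) ≈ 22.7273, so M₁ = 22.7273 × 34.75 ≈ 789.7737 million.
After the change m₂ = 1 / (0.16) = 6.25, so M₂ = 6.25 × 34.75 = 217.1875 million.
ΔM = M₂ − M₁ = 217.1875 − 789.7737 = -572.5862 million.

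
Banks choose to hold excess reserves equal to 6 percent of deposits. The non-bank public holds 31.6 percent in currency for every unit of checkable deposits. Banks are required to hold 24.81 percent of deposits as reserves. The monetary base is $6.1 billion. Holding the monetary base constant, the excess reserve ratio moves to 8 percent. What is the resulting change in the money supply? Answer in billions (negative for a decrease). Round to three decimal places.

-0.399 billion

Initially m₁ = (1 + 0.316) / (0.2481 + 0.06 + 0.316) ≈ 2.10864, so M₁ = 2.10864 × 6.1 ≈ 12.8627 billion.
After the change m₂ = (1 + 0.316) / (0.2481 + 0.08 + 0.316) ≈ 2.04316, so M₂ = 2.04316 × 6.1 ≈ 12.4633 billion.
ΔM = M₂ − M₁ = 12.4633 − 12.8627 = -0.3994 billion.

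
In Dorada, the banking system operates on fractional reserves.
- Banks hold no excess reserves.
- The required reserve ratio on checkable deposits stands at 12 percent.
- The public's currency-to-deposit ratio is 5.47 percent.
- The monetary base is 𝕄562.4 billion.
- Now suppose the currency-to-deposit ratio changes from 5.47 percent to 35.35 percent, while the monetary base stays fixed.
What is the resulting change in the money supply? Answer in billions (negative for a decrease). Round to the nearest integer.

-1788 billion

Initially m₁ = (1 + 0.0547) / (0.12 + 0.0547) ≈ 6.0372, so M₁ = 6.0372 × 562.4 ≈ 3395.3213 billion.
After the change m₂ = (1 + 0.3535) / (0.12 + 0.3535) ≈ 2.8585, so M₂ = 2.8585 × 562.4 = 1607.6204 billion.
ΔM = M₂ − M₁ = 1607.6204 − 3395.3213 = -1787.7009 billion.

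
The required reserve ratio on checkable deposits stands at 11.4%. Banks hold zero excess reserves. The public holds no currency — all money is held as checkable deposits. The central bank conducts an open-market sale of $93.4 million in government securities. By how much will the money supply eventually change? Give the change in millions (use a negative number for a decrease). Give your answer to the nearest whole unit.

The simple money multiplier is m = 1/rr = 1/0.114 ≈ 8.7719.
An open-market sale reduces the monetary base by 93.4 million, so ΔM = m × ΔMB = 8.7719 × (−93.4) ≈ -819.2955 million.

-819 million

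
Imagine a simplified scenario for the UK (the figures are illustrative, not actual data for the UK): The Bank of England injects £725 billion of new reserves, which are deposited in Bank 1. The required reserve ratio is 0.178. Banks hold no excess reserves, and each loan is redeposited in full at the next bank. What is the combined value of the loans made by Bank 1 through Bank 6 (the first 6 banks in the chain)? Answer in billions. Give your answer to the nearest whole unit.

Bank i lends (1 − rr)^i of the original deposit: Bank 1 lends 725·0.8220 = 595.9500, Bank 2 lends 725·0.8220² = 489.8709, and so on.
Summing a geometric series: total = 725·[0.8220·(1 − 0.8220^6) / (1 − 0.8220)] ≈ 2315.2230 billion.

£2315 billion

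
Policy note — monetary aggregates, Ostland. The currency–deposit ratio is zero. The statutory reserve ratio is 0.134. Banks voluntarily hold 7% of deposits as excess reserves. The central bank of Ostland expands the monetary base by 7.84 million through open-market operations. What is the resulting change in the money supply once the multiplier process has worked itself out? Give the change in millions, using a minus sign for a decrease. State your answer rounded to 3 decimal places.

The money multiplier is m = 1 / (rr + e) = 1 / (0.134 + 0.07) ≈ 4.90196.
The purchase adds 7.84 million of base, so ΔM = m × ΔMB = 4.90196 × (+7.84) ≈ 38.4314 million.

38.431 million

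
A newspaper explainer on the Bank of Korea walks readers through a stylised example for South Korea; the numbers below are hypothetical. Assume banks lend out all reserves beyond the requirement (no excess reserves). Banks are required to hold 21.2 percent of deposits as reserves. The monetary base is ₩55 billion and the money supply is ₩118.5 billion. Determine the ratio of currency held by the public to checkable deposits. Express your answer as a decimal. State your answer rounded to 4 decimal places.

Using m = M/MB = 118.5/55 ≈ 2.154545. From m = (1 + c)/(c + rr + e), rearranging gives 1 + c = m·(c + rr + e), so c·(1 − m) = m·(rr + e) − 1.
Hence c = [m·(rr + e) − 1]/(1 − m) = [2.154545 × (0.212 + 0) − 1] / (1 − 2.154545) ≈ 0.470520.

0.4705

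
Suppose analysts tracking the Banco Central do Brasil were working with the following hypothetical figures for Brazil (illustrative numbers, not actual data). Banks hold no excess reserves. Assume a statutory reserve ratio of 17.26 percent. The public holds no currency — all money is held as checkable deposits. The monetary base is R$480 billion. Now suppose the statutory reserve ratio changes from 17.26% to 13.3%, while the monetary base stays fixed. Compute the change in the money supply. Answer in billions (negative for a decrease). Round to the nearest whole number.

Initially m₁ = 1 / (0.1726) ≈ 5.7937, so M₁ = 5.7937 × 480 = 2780.976 billion.
After the change m₂ = 1 / (0.133) ≈ 7.5188, so M₂ = 7.5188 × 480 = 3609.024 billion.
ΔM = M₂ − M₁ = 3609.024 − 2780.976 = 828.048 billion.

R$828 billion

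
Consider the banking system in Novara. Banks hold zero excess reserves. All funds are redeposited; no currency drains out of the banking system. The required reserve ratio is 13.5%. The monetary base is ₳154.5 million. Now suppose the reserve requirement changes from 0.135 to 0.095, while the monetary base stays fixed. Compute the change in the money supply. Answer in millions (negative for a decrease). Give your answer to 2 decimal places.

₳481.87 million

Initially m₁ = 1 / (0.135) ≈ 7.407407, so M₁ = 7.407407 × 154.5 ≈ 1144.4444 million.
After the change m₂ = 1 / (0.095) ≈ 10.526316, so M₂ = 10.526316 × 154.5 ≈ 1626.3158 million.
ΔM = M₂ − M₁ = 1626.3158 − 1144.4444 = 481.8714 million.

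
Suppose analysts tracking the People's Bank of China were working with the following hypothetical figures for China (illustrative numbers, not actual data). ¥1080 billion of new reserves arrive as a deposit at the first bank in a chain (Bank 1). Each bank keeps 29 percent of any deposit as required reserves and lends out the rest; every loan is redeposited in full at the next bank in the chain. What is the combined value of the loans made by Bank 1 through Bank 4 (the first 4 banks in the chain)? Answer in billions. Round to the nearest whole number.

¥1972 billion

Bank i lends (1 − rr)^i of the original deposit: Bank 1 lends 1080·0.7100 = 766.8000, Bank 2 lends 1080·0.7100² = 544.4280, and so on.
Summing a geometric series: total = 1080·[0.7100·(1 − 0.7100^4) / (1 − 0.7100)] ≈ 1972.2180 billion.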